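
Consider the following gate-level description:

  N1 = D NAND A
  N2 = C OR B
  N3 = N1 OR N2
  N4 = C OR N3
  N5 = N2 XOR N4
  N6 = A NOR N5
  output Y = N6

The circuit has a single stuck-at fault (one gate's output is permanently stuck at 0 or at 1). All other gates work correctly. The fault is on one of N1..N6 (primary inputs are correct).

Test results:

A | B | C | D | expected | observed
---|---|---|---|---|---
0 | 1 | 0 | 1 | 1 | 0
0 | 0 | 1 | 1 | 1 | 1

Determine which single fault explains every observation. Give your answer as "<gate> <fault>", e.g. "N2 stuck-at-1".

Fault-free values for test 1 (A=0, B=1, C=0, D=1): N1=1, N2=1, N3=1, N4=1, N5=0, N6=1, giving Y=1. Observed 0.
Test 1: faults giving observed 0 are {N2 stuck-at-0, N3 stuck-at-0, N4 stuck-at-0, N5 stuck-at-1, N6 stuck-at-0}.
Test 2 (A=0, B=0, C=1, D=1): fault-free N1=1, N2=1, N3=1, N4=1, N5=0, N6=1 → 1; observed 1. Eliminates N2 stuck-at-0, N4 stuck-at-0, N5 stuck-at-1, N6 stuck-at-0.
Only N3 stuck-at-0 is consistent with every test.

N3 stuck-at-0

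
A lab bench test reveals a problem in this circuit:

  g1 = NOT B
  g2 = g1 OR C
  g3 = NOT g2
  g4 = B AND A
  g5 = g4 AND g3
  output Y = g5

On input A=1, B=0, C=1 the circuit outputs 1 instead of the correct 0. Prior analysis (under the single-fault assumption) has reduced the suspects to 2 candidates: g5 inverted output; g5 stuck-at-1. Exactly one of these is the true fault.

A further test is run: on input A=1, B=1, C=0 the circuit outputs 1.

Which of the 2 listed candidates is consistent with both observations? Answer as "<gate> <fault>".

g5 stuck-at-1

Evaluate each candidate on input A=1, B=1, C=0:
  g5 inverted output: g1=0, g2=0, g3=1, g4=1, g5=0 [inverted output] → 0 — eliminated
  g5 stuck-at-1: g1=0, g2=0, g3=1, g4=1, g5=1 [stuck-at-1] → 1 — matches
Only g5 stuck-at-1 reproduces the observed 1.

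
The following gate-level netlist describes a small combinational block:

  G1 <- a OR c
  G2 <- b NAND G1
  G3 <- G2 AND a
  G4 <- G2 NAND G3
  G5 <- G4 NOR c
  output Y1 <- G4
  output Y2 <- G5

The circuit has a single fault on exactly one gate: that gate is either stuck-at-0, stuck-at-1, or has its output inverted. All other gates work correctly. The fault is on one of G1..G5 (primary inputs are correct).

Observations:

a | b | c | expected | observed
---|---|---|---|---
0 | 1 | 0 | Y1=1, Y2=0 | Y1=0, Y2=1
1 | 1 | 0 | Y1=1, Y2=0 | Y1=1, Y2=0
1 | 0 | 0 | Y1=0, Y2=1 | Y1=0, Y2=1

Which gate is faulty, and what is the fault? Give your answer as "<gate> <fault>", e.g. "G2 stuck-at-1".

G3 stuck-at-1

Fault-free values for test 1 (a=0, b=1, c=0): G1=0, G2=1, G3=0, G4=1, G5=0, giving Y1=1, Y2=0. Observed Y1=0, Y2=1.
Test 1: faults giving observed Y1=0, Y2=1 are {G3 stuck-at-1, G3 inverted output, G4 stuck-at-0, G4 inverted output}.
Test 2 (a=1, b=1, c=0): fault-free G1=1, G2=0, G3=0, G4=1, G5=0 → Y1=1, Y2=0; observed Y1=1, Y2=0. Eliminates G4 stuck-at-0, G4 inverted output.
Test 3 (a=1, b=0, c=0): fault-free G1=1, G2=1, G3=1, G4=0, G5=1 → Y1=0, Y2=1; observed Y1=0, Y2=1. Eliminates G3 inverted output.
Only G3 stuck-at-1 is consistent with every test.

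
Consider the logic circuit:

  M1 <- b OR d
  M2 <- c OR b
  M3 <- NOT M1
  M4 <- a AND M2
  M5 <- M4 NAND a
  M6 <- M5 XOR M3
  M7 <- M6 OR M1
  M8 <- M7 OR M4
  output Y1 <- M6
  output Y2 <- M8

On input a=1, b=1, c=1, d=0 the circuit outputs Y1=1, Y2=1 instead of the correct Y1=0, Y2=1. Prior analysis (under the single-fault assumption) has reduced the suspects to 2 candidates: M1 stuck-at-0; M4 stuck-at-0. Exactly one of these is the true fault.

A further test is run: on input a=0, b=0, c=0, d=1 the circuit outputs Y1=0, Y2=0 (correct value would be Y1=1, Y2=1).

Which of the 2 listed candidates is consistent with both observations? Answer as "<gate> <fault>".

M1 stuck-at-0

Evaluate each candidate on input a=0, b=0, c=0, d=1:
  M1 stuck-at-0: M1=0 [stuck-at-0], M2=0, M3=1, M4=0, M5=1, M6=0, M7=0, M8=0 → Y1=0, Y2=0 — matches
  M4 stuck-at-0: M1=1, M2=0, M3=0, M4=0 [stuck-at-0], M5=1, M6=1, M7=1, M8=1 → Y1=1, Y2=1 — eliminated
Only M1 stuck-at-0 reproduces the observed Y1=0, Y2=0.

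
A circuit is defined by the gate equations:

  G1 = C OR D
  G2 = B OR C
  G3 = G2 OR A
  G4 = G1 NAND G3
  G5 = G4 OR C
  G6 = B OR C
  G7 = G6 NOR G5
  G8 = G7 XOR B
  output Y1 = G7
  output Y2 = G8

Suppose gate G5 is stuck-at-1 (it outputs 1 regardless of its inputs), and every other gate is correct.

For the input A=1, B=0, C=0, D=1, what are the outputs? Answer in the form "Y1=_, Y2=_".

Propagate with G5 forced: G1=1, G2=0, G3=1, G4=0, G5=1 [stuck-at-1], G6=0, G7=0, G8=0.
So the outputs are Y1=0, Y2=0. (Without the fault they would be Y1=1, Y2=1.)

Y1=0, Y2=0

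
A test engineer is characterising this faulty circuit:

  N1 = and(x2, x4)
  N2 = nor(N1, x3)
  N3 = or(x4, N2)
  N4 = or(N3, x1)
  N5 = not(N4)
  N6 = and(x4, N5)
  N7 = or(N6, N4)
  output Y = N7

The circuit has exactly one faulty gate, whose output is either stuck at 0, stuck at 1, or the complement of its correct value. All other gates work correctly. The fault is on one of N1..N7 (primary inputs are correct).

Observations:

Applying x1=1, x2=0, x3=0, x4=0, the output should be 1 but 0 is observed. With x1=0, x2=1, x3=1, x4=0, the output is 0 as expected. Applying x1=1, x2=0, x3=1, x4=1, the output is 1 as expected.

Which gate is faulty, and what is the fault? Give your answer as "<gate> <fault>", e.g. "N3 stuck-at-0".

Fault-free values for test 1 (x1=1, x2=0, x3=0, x4=0): N1=0, N2=1, N3=1, N4=1, N5=0, N6=0, N7=1, giving Y=1. Observed 0.
Test 1: faults giving observed 0 are {N4 stuck-at-0, N4 inverted output, N7 stuck-at-0, N7 inverted output}.
Test 2 (x1=0, x2=1, x3=1, x4=0): fault-free N1=0, N2=0, N3=0, N4=0, N5=1, N6=0, N7=0 → 0; observed 0. Eliminates N4 inverted output, N7 inverted output.
Test 3 (x1=1, x2=0, x3=1, x4=1): fault-free N1=0, N2=0, N3=1, N4=1, N5=0, N6=0, N7=1 → 1; observed 1. Eliminates N7 stuck-at-0.
Only N4 stuck-at-0 is consistent with every test.

N4 stuck-at-0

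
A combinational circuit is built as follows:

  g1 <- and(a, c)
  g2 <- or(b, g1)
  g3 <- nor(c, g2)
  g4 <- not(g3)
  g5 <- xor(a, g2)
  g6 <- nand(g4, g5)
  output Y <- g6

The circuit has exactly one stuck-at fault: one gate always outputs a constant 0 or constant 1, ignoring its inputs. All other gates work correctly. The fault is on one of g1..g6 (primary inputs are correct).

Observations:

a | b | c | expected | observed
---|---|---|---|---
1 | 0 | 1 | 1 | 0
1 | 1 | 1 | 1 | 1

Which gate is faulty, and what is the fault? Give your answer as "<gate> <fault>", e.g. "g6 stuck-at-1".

Fault-free values for test 1 (a=1, b=0, c=1): g1=1, g2=1, g3=0, g4=1, g5=0, g6=1, giving Y=1. Observed 0.
Test 1: faults giving observed 0 are {g1 stuck-at-0, g2 stuck-at-0, g5 stuck-at-1, g6 stuck-at-0}.
Test 2 (a=1, b=1, c=1): fault-free g1=1, g2=1, g3=0, g4=1, g5=0, g6=1 → 1; observed 1. Eliminates g2 stuck-at-0, g5 stuck-at-1, g6 stuck-at-0.
Only g1 stuck-at-0 is consistent with every test.

g1 stuck-at-0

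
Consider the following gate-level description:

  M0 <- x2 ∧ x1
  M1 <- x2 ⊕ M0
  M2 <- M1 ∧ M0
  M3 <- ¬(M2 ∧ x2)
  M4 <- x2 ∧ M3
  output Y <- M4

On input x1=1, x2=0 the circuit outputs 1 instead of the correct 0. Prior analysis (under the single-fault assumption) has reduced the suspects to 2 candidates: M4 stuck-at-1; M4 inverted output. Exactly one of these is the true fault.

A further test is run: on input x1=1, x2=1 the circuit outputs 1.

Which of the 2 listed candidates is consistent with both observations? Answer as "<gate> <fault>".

M4 stuck-at-1

Evaluate each candidate on input x1=1, x2=1:
  M4 stuck-at-1: M0=1, M1=0, M2=0, M3=1, M4=1 [stuck-at-1] → 1 — matches
  M4 inverted output: M0=1, M1=0, M2=0, M3=1, M4=0 [inverted output] → 0 — eliminated
Only M4 stuck-at-1 reproduces the observed 1.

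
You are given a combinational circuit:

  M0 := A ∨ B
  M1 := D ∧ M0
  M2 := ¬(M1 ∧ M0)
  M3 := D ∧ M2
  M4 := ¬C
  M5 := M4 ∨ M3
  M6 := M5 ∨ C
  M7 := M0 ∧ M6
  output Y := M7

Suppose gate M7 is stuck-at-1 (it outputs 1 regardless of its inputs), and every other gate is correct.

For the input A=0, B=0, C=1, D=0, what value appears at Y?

Propagate with M7 forced: M0=0, M1=0, M2=1, M3=0, M4=0, M5=0, M6=1, M7=1 [stuck-at-1].
So Y = 1. (Without the fault it would be 0.)

1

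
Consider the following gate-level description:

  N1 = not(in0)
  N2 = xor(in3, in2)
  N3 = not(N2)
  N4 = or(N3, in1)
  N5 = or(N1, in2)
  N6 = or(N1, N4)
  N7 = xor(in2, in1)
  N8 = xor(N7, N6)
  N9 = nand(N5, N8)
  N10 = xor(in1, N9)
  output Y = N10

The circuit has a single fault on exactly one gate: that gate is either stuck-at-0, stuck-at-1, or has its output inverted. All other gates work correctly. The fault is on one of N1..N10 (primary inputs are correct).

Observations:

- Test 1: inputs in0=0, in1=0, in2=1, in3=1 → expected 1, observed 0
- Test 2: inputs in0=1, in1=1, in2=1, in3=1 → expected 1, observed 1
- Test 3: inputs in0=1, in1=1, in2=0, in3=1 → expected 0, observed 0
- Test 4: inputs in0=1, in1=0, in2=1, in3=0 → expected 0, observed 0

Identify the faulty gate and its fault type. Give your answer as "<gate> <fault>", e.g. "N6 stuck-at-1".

Fault-free values for test 1 (in0=0, in1=0, in2=1, in3=1): N1=1, N2=0, N3=1, N4=1, N5=1, N6=1, N7=1, N8=0, N9=1, N10=1, giving Y=1. Observed 0.
Test 1: faults giving observed 0 are {N6 stuck-at-0, N6 inverted output, N7 stuck-at-0, N7 inverted output, N8 stuck-at-1, N8 inverted output, N9 stuck-at-0, N9 inverted output, N10 stuck-at-0, N10 inverted output}.
Test 2 (in0=1, in1=1, in2=1, in3=1): fault-free N1=0, N2=0, N3=1, N4=1, N5=1, N6=1, N7=0, N8=1, N9=0, N10=1 → 1; observed 1. Eliminates N6 stuck-at-0, N6 inverted output, N7 inverted output, N8 inverted output, N9 inverted output, N10 stuck-at-0, N10 inverted output.
Test 3 (in0=1, in1=1, in2=0, in3=1): fault-free N1=0, N2=1, N3=0, N4=1, N5=0, N6=1, N7=1, N8=0, N9=1, N10=0 → 0; observed 0. Eliminates N9 stuck-at-0.
Test 4 (in0=1, in1=0, in2=1, in3=0): fault-free N1=0, N2=1, N3=0, N4=0, N5=1, N6=0, N7=1, N8=1, N9=0, N10=0 → 0; observed 0. Eliminates N7 stuck-at-0.
Only N8 stuck-at-1 is consistent with every test.

N8 stuck-at-1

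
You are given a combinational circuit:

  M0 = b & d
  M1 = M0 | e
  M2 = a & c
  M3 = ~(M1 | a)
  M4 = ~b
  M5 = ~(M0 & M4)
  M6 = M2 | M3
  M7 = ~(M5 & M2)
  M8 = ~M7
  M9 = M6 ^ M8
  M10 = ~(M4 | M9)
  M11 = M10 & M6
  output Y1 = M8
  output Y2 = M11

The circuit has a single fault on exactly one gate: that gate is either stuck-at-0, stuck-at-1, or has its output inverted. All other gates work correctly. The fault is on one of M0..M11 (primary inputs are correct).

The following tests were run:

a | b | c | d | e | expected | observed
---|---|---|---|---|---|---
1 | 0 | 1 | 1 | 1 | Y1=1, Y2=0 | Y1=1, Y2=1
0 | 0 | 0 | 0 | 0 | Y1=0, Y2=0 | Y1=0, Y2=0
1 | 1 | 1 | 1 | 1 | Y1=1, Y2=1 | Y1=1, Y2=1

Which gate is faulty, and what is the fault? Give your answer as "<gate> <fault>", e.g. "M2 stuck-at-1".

M4 stuck-at-0

Fault-free values for test 1 (a=1, b=0, c=1, d=1, e=1): M0=0, M1=1, M2=1, M3=0, M4=1, M5=1, M6=1, M7=0, M8=1, M9=0, M10=0, M11=0, giving Y1=1, Y2=0. Observed Y1=1, Y2=1.
Test 1: faults giving observed Y1=1, Y2=1 are {M4 stuck-at-0, M4 inverted output, M10 stuck-at-1, M10 inverted output, M11 stuck-at-1, M11 inverted output}.
Test 2 (a=0, b=0, c=0, d=0, e=0): fault-free M0=0, M1=0, M2=0, M3=1, M4=1, M5=1, M6=1, M7=1, M8=0, M9=1, M10=0, M11=0 → Y1=0, Y2=0; observed Y1=0, Y2=0. Eliminates M10 stuck-at-1, M10 inverted output, M11 stuck-at-1, M11 inverted output.
Test 3 (a=1, b=1, c=1, d=1, e=1): fault-free M0=1, M1=1, M2=1, M3=0, M4=0, M5=1, M6=1, M7=0, M8=1, M9=0, M10=1, M11=1 → Y1=1, Y2=1; observed Y1=1, Y2=1. Eliminates M4 inverted output.
Only M4 stuck-at-0 is consistent with every test.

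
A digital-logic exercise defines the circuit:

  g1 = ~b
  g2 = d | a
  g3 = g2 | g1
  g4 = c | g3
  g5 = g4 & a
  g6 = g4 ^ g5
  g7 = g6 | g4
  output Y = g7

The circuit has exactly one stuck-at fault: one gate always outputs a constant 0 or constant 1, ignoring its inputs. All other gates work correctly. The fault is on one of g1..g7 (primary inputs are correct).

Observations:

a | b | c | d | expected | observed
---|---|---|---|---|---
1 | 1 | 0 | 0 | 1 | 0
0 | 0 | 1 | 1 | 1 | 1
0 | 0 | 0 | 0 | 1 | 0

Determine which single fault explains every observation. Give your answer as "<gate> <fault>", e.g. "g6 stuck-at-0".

Fault-free values for test 1 (a=1, b=1, c=0, d=0): g1=0, g2=1, g3=1, g4=1, g5=1, g6=0, g7=1, giving Y=1. Observed 0.
Test 1: faults giving observed 0 are {g2 stuck-at-0, g3 stuck-at-0, g4 stuck-at-0, g7 stuck-at-0}.
Test 2 (a=0, b=0, c=1, d=1): fault-free g1=1, g2=1, g3=1, g4=1, g5=0, g6=1, g7=1 → 1; observed 1. Eliminates g4 stuck-at-0, g7 stuck-at-0.
Test 3 (a=0, b=0, c=0, d=0): fault-free g1=1, g2=0, g3=1, g4=1, g5=0, g6=1, g7=1 → 1; observed 0. Eliminates g2 stuck-at-0.
Only g3 stuck-at-0 is consistent with every test.

g3 stuck-at-0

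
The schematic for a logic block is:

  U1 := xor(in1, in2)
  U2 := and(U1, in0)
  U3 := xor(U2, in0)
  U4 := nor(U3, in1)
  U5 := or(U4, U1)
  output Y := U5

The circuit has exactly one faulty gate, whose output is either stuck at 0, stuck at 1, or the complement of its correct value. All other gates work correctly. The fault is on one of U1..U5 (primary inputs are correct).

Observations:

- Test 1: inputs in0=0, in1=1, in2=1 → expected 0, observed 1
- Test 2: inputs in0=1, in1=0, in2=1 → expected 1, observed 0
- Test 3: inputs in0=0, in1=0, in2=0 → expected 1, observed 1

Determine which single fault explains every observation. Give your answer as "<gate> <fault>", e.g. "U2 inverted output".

Fault-free values for test 1 (in0=0, in1=1, in2=1): U1=0, U2=0, U3=0, U4=0, U5=0, giving Y=0. Observed 1.
Test 1: faults giving observed 1 are {U1 stuck-at-1, U1 inverted output, U4 stuck-at-1, U4 inverted output, U5 stuck-at-1, U5 inverted output}.
Test 2 (in0=1, in1=0, in2=1): fault-free U1=1, U2=1, U3=0, U4=1, U5=1 → 1; observed 0. Eliminates U1 stuck-at-1, U4 stuck-at-1, U4 inverted output, U5 stuck-at-1.
Test 3 (in0=0, in1=0, in2=0): fault-free U1=0, U2=0, U3=0, U4=1, U5=1 → 1; observed 1. Eliminates U5 inverted output.
Only U1 inverted output is consistent with every test.

U1 inverted output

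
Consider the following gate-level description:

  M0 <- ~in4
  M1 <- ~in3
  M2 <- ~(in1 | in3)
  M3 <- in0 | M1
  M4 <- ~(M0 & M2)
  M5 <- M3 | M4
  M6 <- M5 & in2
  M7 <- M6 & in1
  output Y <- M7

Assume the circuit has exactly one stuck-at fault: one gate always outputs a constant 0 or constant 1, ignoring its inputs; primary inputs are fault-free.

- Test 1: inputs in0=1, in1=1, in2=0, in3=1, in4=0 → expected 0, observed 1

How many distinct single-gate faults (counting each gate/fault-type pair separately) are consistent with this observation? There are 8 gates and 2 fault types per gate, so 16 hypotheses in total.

2

Fault-free: M0=1, M1=0, M2=0, M3=1, M4=1, M5=1, M6=0, M7=0 → 0. Observed 1.
  M0: none of the 2 fault types match ✗
  M1: none of the 2 fault types match ✗
  M2: none of the 2 fault types match ✗
  M3: none of the 2 fault types match ✗
  M4: none of the 2 fault types match ✗
  M5: none of the 2 fault types match ✗
  M6: stuck-at-1 ✓; others ✗
  M7: stuck-at-1 ✓; others ✗
Consistent faults: {M6 stuck-at-1, M7 stuck-at-1} — 2 in all.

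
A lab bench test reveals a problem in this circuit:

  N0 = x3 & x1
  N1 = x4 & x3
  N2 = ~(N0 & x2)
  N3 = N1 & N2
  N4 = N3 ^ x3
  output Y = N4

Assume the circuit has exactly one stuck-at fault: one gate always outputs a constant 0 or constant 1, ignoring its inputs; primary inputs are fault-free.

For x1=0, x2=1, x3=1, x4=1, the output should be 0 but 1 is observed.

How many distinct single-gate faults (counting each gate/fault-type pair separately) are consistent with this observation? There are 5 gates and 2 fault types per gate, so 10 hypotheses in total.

5

Fault-free: N0=0, N1=1, N2=1, N3=1, N4=0 → 0. Observed 1.
  N0 stuck-at-0: output 0 ✗
  N0 stuck-at-1: output 1 ✓
  N1 stuck-at-0: output 1 ✓
  N1 stuck-at-1: output 0 ✗
  N2 stuck-at-0: output 1 ✓
  N2 stuck-at-1: output 0 ✗
  N3 stuck-at-0: output 1 ✓
  N3 stuck-at-1: output 0 ✗
  N4 stuck-at-0: output 0 ✗
  N4 stuck-at-1: output 1 ✓
Consistent faults: {N0 stuck-at-1, N1 stuck-at-0, N2 stuck-at-0, N3 stuck-at-0, N4 stuck-at-1} — 5 in all.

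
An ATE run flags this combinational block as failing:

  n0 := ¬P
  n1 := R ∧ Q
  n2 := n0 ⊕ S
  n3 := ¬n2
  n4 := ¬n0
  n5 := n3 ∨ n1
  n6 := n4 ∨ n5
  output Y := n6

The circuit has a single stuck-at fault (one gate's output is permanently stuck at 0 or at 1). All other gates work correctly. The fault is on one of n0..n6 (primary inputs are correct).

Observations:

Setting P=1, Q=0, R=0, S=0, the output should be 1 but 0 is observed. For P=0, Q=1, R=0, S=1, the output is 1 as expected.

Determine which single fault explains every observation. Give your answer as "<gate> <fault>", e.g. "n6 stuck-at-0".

Fault-free values for test 1 (P=1, Q=0, R=0, S=0): n0=0, n1=0, n2=0, n3=1, n4=1, n5=1, n6=1, giving Y=1. Observed 0.
Test 1: faults giving observed 0 are {n0 stuck-at-1, n6 stuck-at-0}.
Test 2 (P=0, Q=1, R=0, S=1): fault-free n0=1, n1=0, n2=0, n3=1, n4=0, n5=1, n6=1 → 1; observed 1. Eliminates n6 stuck-at-0.
Only n0 stuck-at-1 is consistent with every test.

n0 stuck-at-1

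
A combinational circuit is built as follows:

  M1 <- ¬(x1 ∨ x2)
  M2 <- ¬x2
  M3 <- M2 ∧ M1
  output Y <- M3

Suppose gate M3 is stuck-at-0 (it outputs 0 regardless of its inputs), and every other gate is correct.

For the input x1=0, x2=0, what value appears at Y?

0

Propagate with M3 forced: M1=1, M2=1, M3=0 [stuck-at-0].
So Y = 0. (Without the fault it would be 1.)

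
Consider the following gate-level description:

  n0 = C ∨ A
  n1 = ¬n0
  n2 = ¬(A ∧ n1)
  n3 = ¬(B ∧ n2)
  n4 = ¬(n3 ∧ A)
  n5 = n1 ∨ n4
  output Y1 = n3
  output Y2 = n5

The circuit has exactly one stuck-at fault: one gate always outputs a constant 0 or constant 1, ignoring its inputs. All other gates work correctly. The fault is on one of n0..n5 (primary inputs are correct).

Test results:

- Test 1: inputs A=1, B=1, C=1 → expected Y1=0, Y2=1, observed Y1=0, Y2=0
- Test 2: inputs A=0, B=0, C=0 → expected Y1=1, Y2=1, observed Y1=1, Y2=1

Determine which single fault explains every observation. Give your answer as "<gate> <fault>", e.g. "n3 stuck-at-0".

Fault-free values for test 1 (A=1, B=1, C=1): n0=1, n1=0, n2=1, n3=0, n4=1, n5=1, giving Y1=0, Y2=1. Observed Y1=0, Y2=0.
Test 1: faults giving observed Y1=0, Y2=0 are {n4 stuck-at-0, n5 stuck-at-0}.
Test 2 (A=0, B=0, C=0): fault-free n0=0, n1=1, n2=1, n3=1, n4=1, n5=1 → Y1=1, Y2=1; observed Y1=1, Y2=1. Eliminates n5 stuck-at-0.
Only n4 stuck-at-0 is consistent with every test.

n4 stuck-at-0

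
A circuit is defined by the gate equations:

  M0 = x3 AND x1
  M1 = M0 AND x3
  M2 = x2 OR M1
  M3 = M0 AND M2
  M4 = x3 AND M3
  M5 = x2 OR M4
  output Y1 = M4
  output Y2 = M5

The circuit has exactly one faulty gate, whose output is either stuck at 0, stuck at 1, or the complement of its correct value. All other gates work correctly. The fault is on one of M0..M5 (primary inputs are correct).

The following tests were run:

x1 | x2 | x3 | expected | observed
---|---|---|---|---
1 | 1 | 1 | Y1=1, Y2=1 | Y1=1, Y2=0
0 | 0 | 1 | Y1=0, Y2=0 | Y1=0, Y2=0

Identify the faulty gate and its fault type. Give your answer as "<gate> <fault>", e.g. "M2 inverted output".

M5 stuck-at-0

Fault-free values for test 1 (x1=1, x2=1, x3=1): M0=1, M1=1, M2=1, M3=1, M4=1, M5=1, giving Y1=1, Y2=1. Observed Y1=1, Y2=0.
Test 1: faults giving observed Y1=1, Y2=0 are {M5 stuck-at-0, M5 inverted output}.
Test 2 (x1=0, x2=0, x3=1): fault-free M0=0, M1=0, M2=0, M3=0, M4=0, M5=0 → Y1=0, Y2=0; observed Y1=0, Y2=0. Eliminates M5 inverted output.
Only M5 stuck-at-0 is consistent with every test.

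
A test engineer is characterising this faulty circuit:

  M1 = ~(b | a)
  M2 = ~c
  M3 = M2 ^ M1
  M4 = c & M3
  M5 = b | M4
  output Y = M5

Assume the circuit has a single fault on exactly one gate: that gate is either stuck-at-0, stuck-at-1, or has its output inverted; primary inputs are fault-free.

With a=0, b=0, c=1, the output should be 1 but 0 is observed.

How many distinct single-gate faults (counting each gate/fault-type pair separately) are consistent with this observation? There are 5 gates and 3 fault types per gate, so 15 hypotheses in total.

10

Fault-free: M1=1, M2=0, M3=1, M4=1, M5=1 → 1. Observed 0.
  M1: stuck-at-0, inverted output ✓; others ✗
  M2: stuck-at-1, inverted output ✓; others ✗
  M3: stuck-at-0, inverted output ✓; others ✗
  M4: stuck-at-0, inverted output ✓; others ✗
  M5: stuck-at-0, inverted output ✓; others ✗
Consistent faults: {M1 stuck-at-0, M1 inverted output, M2 stuck-at-1, M2 inverted output, M3 stuck-at-0, M3 inverted output, M4 stuck-at-0, M4 inverted output, M5 stuck-at-0, M5 inverted output} — 10 in all.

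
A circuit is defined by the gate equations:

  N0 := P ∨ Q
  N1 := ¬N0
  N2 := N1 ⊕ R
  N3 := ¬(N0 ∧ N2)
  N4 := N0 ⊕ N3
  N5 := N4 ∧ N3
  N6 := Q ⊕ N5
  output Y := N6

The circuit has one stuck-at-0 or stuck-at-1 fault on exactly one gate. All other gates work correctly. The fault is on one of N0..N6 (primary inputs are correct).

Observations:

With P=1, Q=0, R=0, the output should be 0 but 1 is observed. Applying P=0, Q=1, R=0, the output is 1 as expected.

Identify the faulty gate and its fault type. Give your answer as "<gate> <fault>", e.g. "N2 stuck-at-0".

N6 stuck-at-1

Fault-free values for test 1 (P=1, Q=0, R=0): N0=1, N1=0, N2=0, N3=1, N4=0, N5=0, N6=0, giving Y=0. Observed 1.
Test 1: faults giving observed 1 are {N0 stuck-at-0, N4 stuck-at-1, N5 stuck-at-1, N6 stuck-at-1}.
Test 2 (P=0, Q=1, R=0): fault-free N0=1, N1=0, N2=0, N3=1, N4=0, N5=0, N6=1 → 1; observed 1. Eliminates N0 stuck-at-0, N4 stuck-at-1, N5 stuck-at-1.
Only N6 stuck-at-1 is consistent with every test.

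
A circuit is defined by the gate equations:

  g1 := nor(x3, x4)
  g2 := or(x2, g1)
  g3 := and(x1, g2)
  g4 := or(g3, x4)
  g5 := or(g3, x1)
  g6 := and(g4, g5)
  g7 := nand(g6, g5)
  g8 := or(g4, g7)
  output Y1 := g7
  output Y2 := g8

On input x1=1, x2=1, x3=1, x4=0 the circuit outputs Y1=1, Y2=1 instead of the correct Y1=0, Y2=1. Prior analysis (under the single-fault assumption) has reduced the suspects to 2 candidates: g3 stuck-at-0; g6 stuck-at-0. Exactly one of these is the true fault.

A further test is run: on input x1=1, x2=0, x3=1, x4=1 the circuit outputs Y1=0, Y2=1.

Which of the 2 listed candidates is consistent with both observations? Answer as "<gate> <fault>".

g3 stuck-at-0

Evaluate each candidate on input x1=1, x2=0, x3=1, x4=1:
  g3 stuck-at-0: g1=0, g2=0, g3=0 [stuck-at-0], g4=1, g5=1, g6=1, g7=0, g8=1 → Y1=0, Y2=1 — matches
  g6 stuck-at-0: g1=0, g2=0, g3=0, g4=1, g5=1, g6=0 [stuck-at-0], g7=1, g8=1 → Y1=1, Y2=1 — eliminated
Only g3 stuck-at-0 reproduces the observed Y1=0, Y2=1.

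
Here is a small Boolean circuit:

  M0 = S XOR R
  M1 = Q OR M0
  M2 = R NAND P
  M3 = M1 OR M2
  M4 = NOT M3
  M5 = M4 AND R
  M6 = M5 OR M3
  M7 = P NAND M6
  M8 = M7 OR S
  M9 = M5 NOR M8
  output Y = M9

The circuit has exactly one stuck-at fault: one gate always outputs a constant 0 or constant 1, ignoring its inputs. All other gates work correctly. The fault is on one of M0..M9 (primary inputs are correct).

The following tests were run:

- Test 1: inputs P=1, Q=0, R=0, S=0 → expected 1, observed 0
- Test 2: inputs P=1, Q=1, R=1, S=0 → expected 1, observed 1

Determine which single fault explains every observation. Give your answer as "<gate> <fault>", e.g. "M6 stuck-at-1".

M2 stuck-at-0

Fault-free values for test 1 (P=1, Q=0, R=0, S=0): M0=0, M1=0, M2=1, M3=1, M4=0, M5=0, M6=1, M7=0, M8=0, M9=1, giving Y=1. Observed 0.
Test 1: faults giving observed 0 are {M2 stuck-at-0, M3 stuck-at-0, M5 stuck-at-1, M6 stuck-at-0, M7 stuck-at-1, M8 stuck-at-1, M9 stuck-at-0}.
Test 2 (P=1, Q=1, R=1, S=0): fault-free M0=1, M1=1, M2=0, M3=1, M4=0, M5=0, M6=1, M7=0, M8=0, M9=1 → 1; observed 1. Eliminates M3 stuck-at-0, M5 stuck-at-1, M6 stuck-at-0, M7 stuck-at-1, M8 stuck-at-1, M9 stuck-at-0.
Only M2 stuck-at-0 is consistent with every test.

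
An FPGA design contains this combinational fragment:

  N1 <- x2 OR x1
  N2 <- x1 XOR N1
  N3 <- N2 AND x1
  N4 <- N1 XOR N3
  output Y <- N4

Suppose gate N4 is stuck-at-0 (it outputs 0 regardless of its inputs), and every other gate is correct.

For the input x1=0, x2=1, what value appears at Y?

Propagate with N4 forced: N1=1, N2=1, N3=0, N4=0 [stuck-at-0].
So Y = 0. (Without the fault it would be 1.)

0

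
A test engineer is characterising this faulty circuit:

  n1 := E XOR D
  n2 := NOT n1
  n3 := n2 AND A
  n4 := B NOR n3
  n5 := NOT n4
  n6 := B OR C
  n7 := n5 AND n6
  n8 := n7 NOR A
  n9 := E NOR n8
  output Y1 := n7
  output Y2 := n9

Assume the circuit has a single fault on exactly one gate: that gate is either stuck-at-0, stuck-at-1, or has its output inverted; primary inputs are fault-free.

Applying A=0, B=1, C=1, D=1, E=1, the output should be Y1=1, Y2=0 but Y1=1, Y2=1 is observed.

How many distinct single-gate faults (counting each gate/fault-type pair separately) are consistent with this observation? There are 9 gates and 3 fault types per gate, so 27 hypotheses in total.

2

Fault-free: n1=0, n2=1, n3=0, n4=0, n5=1, n6=1, n7=1, n8=0, n9=0 → Y1=1, Y2=0. Observed Y1=1, Y2=1.
  n1: none of the 3 fault types match ✗
  n2: none of the 3 fault types match ✗
  n3: none of the 3 fault types match ✗
  n4: none of the 3 fault types match ✗
  n5: none of the 3 fault types match ✗
  n6: none of the 3 fault types match ✗
  n7: none of the 3 fault types match ✗
  n8: none of the 3 fault types match ✗
  n9: stuck-at-1, inverted output ✓; others ✗
Consistent faults: {n9 stuck-at-1, n9 inverted output} — 2 in all.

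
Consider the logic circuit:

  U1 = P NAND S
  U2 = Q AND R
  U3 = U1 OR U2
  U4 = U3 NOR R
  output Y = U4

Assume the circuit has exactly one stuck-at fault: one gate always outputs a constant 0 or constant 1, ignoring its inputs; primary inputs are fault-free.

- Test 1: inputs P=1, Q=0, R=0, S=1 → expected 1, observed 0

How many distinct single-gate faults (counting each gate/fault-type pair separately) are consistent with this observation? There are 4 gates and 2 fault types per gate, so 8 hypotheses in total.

4

Fault-free: U1=0, U2=0, U3=0, U4=1 → 1. Observed 0.
  U1 stuck-at-0: output 1 ✗
  U1 stuck-at-1: output 0 ✓
  U2 stuck-at-0: output 1 ✗
  U2 stuck-at-1: output 0 ✓
  U3 stuck-at-0: output 1 ✗
  U3 stuck-at-1: output 0 ✓
  U4 stuck-at-0: output 0 ✓
  U4 stuck-at-1: output 1 ✗
Consistent faults: {U1 stuck-at-1, U2 stuck-at-1, U3 stuck-at-1, U4 stuck-at-0} — 4 in all.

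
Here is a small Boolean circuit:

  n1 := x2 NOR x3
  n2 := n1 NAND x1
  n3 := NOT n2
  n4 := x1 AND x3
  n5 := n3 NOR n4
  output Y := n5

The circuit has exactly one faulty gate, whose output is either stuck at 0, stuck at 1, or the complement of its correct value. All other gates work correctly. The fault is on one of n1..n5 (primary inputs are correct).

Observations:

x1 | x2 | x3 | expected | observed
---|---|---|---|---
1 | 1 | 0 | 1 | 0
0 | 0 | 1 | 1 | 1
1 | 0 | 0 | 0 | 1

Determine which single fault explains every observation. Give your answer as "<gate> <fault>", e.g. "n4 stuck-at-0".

n1 inverted output

Fault-free values for test 1 (x1=1, x2=1, x3=0): n1=0, n2=1, n3=0, n4=0, n5=1, giving Y=1. Observed 0.
Test 1: faults giving observed 0 are {n1 stuck-at-1, n1 inverted output, n2 stuck-at-0, n2 inverted output, n3 stuck-at-1, n3 inverted output, n4 stuck-at-1, n4 inverted output, n5 stuck-at-0, n5 inverted output}.
Test 2 (x1=0, x2=0, x3=1): fault-free n1=0, n2=1, n3=0, n4=0, n5=1 → 1; observed 1. Eliminates n2 stuck-at-0, n2 inverted output, n3 stuck-at-1, n3 inverted output, n4 stuck-at-1, n4 inverted output, n5 stuck-at-0, n5 inverted output.
Test 3 (x1=1, x2=0, x3=0): fault-free n1=1, n2=0, n3=1, n4=0, n5=0 → 0; observed 1. Eliminates n1 stuck-at-1.
Only n1 inverted output is consistent with every test.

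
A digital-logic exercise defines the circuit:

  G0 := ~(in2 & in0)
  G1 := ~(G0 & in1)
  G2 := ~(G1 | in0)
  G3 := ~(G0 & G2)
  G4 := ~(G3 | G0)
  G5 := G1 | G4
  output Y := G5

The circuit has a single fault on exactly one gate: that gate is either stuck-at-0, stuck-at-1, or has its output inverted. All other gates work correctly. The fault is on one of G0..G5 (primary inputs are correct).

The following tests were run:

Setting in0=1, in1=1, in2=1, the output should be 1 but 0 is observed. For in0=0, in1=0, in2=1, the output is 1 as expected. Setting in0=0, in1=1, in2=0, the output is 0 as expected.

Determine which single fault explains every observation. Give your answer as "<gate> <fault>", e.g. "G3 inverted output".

Fault-free values for test 1 (in0=1, in1=1, in2=1): G0=0, G1=1, G2=0, G3=1, G4=0, G5=1, giving Y=1. Observed 0.
Test 1: faults giving observed 0 are {G0 stuck-at-1, G0 inverted output, G1 stuck-at-0, G1 inverted output, G5 stuck-at-0, G5 inverted output}.
Test 2 (in0=0, in1=0, in2=1): fault-free G0=1, G1=1, G2=0, G3=1, G4=0, G5=1 → 1; observed 1. Eliminates G1 stuck-at-0, G1 inverted output, G5 stuck-at-0, G5 inverted output.
Test 3 (in0=0, in1=1, in2=0): fault-free G0=1, G1=0, G2=1, G3=0, G4=0, G5=0 → 0; observed 0. Eliminates G0 inverted output.
Only G0 stuck-at-1 is consistent with every test.

G0 stuck-at-1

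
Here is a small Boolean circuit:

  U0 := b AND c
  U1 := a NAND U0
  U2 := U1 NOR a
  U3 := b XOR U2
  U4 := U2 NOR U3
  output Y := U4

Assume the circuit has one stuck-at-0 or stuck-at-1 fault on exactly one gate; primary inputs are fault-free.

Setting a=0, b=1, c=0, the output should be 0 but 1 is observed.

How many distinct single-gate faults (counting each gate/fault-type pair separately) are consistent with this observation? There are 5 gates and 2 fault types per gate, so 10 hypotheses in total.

Fault-free: U0=0, U1=1, U2=0, U3=1, U4=0 → 0. Observed 1.
  U0 stuck-at-0: output 0 ✗
  U0 stuck-at-1: output 0 ✗
  U1 stuck-at-0: output 0 ✗
  U1 stuck-at-1: output 0 ✗
  U2 stuck-at-0: output 0 ✗
  U2 stuck-at-1: output 0 ✗
  U3 stuck-at-0: output 1 ✓
  U3 stuck-at-1: output 0 ✗
  U4 stuck-at-0: output 0 ✗
  U4 stuck-at-1: output 1 ✓
Consistent faults: {U3 stuck-at-0, U4 stuck-at-1} — 2 in all.

2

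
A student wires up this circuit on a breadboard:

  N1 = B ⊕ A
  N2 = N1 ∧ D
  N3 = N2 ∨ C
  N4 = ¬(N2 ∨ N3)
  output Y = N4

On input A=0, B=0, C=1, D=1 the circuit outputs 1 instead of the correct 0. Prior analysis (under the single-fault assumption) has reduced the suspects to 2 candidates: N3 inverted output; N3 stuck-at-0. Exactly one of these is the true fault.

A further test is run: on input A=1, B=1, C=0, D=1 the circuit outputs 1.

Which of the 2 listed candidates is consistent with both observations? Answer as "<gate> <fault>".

N3 stuck-at-0

Evaluate each candidate on input A=1, B=1, C=0, D=1:
  N3 inverted output: N1=0, N2=0, N3=1 [inverted output], N4=0 → 0 — eliminated
  N3 stuck-at-0: N1=0, N2=0, N3=0 [stuck-at-0], N4=1 → 1 — matches
Only N3 stuck-at-0 reproduces the observed 1.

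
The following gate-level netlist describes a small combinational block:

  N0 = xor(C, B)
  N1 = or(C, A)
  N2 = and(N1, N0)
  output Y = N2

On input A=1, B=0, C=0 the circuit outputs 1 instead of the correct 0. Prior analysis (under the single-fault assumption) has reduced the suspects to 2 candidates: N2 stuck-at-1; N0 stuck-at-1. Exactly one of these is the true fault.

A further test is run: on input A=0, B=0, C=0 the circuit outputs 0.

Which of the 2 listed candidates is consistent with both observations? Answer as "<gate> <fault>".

Evaluate each candidate on input A=0, B=0, C=0:
  N2 stuck-at-1: N0=0, N1=0, N2=1 [stuck-at-1] → 1 — eliminated
  N0 stuck-at-1: N0=1 [stuck-at-1], N1=0, N2=0 → 0 — matches
Only N0 stuck-at-1 reproduces the observed 0.

N0 stuck-at-1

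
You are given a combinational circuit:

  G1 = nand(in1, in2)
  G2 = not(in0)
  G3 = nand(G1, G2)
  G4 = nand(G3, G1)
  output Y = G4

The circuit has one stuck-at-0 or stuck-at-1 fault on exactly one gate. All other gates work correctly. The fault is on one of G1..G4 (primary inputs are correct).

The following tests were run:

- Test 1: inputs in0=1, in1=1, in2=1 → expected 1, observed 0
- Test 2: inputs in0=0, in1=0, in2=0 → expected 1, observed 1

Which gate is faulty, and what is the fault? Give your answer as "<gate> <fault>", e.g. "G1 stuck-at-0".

G1 stuck-at-1

Fault-free values for test 1 (in0=1, in1=1, in2=1): G1=0, G2=0, G3=1, G4=1, giving Y=1. Observed 0.
Test 1: faults giving observed 0 are {G1 stuck-at-1, G4 stuck-at-0}.
Test 2 (in0=0, in1=0, in2=0): fault-free G1=1, G2=1, G3=0, G4=1 → 1; observed 1. Eliminates G4 stuck-at-0.
Only G1 stuck-at-1 is consistent with every test.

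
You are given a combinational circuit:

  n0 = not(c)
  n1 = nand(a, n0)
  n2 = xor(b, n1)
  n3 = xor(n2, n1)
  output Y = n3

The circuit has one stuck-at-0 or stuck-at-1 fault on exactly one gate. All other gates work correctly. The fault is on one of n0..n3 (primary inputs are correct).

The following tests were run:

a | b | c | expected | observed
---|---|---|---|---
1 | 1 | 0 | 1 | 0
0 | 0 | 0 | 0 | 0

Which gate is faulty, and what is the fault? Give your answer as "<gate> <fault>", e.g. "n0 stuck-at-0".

n3 stuck-at-0

Fault-free values for test 1 (a=1, b=1, c=0): n0=1, n1=0, n2=1, n3=1, giving Y=1. Observed 0.
Test 1: faults giving observed 0 are {n2 stuck-at-0, n3 stuck-at-0}.
Test 2 (a=0, b=0, c=0): fault-free n0=1, n1=1, n2=1, n3=0 → 0; observed 0. Eliminates n2 stuck-at-0.
Only n3 stuck-at-0 is consistent with every test.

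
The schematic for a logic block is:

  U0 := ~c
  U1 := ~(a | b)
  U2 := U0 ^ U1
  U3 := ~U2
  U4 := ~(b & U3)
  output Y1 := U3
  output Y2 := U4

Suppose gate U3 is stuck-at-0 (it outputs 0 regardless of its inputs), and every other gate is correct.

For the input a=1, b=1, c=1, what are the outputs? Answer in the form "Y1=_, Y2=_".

Y1=0, Y2=1

Propagate with U3 forced: U0=0, U1=0, U2=0, U3=0 [stuck-at-0], U4=1.
So the outputs are Y1=0, Y2=1. (Without the fault they would be Y1=1, Y2=0.)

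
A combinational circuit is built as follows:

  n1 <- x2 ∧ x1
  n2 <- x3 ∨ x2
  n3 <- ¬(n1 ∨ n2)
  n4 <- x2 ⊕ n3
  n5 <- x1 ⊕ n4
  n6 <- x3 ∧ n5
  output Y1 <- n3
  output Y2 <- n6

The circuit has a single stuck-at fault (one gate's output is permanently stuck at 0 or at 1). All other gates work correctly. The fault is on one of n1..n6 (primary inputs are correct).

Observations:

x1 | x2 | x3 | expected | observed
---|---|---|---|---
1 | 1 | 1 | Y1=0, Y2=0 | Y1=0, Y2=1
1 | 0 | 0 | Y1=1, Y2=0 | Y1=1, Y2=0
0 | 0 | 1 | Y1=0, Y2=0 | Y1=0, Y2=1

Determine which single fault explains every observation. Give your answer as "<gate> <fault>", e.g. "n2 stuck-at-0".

Fault-free values for test 1 (x1=1, x2=1, x3=1): n1=1, n2=1, n3=0, n4=1, n5=0, n6=0, giving Y1=0, Y2=0. Observed Y1=0, Y2=1.
Test 1: faults giving observed Y1=0, Y2=1 are {n4 stuck-at-0, n5 stuck-at-1, n6 stuck-at-1}.
Test 2 (x1=1, x2=0, x3=0): fault-free n1=0, n2=0, n3=1, n4=1, n5=0, n6=0 → Y1=1, Y2=0; observed Y1=1, Y2=0. Eliminates n6 stuck-at-1.
Test 3 (x1=0, x2=0, x3=1): fault-free n1=0, n2=1, n3=0, n4=0, n5=0, n6=0 → Y1=0, Y2=0; observed Y1=0, Y2=1. Eliminates n4 stuck-at-0.
Only n5 stuck-at-1 is consistent with every test.

n5 stuck-at-1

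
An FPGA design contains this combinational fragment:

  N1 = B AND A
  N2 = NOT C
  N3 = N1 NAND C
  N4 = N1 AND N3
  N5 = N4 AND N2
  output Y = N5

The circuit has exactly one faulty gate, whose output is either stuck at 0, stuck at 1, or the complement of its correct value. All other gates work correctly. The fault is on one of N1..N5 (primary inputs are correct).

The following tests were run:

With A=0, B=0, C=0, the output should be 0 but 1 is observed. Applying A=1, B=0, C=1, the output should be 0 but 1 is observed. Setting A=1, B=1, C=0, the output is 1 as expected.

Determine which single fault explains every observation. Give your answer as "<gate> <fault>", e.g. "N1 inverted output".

Fault-free values for test 1 (A=0, B=0, C=0): N1=0, N2=1, N3=1, N4=0, N5=0, giving Y=0. Observed 1.
Test 1: faults giving observed 1 are {N1 stuck-at-1, N1 inverted output, N4 stuck-at-1, N4 inverted output, N5 stuck-at-1, N5 inverted output}.
Test 2 (A=1, B=0, C=1): fault-free N1=0, N2=0, N3=1, N4=0, N5=0 → 0; observed 1. Eliminates N1 stuck-at-1, N1 inverted output, N4 stuck-at-1, N4 inverted output.
Test 3 (A=1, B=1, C=0): fault-free N1=1, N2=1, N3=1, N4=1, N5=1 → 1; observed 1. Eliminates N5 inverted output.
Only N5 stuck-at-1 is consistent with every test.

N5 stuck-at-1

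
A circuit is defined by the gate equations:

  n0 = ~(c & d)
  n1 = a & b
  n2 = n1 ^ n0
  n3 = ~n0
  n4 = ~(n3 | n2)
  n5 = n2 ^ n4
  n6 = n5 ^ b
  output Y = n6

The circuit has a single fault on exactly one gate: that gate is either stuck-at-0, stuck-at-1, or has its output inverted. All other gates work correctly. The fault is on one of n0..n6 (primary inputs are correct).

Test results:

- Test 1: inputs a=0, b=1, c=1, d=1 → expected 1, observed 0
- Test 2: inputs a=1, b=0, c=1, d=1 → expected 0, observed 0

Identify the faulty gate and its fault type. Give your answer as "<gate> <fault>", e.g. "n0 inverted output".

Fault-free values for test 1 (a=0, b=1, c=1, d=1): n0=0, n1=0, n2=0, n3=1, n4=0, n5=0, n6=1, giving Y=1. Observed 0.
Test 1: faults giving observed 0 are {n0 stuck-at-1, n0 inverted output, n1 stuck-at-1, n1 inverted output, n2 stuck-at-1, n2 inverted output, n3 stuck-at-0, n3 inverted output, n4 stuck-at-1, n4 inverted output, n5 stuck-at-1, n5 inverted output, n6 stuck-at-0, n6 inverted output}.
Test 2 (a=1, b=0, c=1, d=1): fault-free n0=0, n1=0, n2=0, n3=1, n4=0, n5=0, n6=0 → 0; observed 0. Eliminates n0 stuck-at-1, n0 inverted output, n1 stuck-at-1, n1 inverted output, n2 stuck-at-1, n2 inverted output, n3 stuck-at-0, n3 inverted output, n4 stuck-at-1, n4 inverted output, n5 stuck-at-1, n5 inverted output, n6 inverted output.
Only n6 stuck-at-0 is consistent with every test.

n6 stuck-at-0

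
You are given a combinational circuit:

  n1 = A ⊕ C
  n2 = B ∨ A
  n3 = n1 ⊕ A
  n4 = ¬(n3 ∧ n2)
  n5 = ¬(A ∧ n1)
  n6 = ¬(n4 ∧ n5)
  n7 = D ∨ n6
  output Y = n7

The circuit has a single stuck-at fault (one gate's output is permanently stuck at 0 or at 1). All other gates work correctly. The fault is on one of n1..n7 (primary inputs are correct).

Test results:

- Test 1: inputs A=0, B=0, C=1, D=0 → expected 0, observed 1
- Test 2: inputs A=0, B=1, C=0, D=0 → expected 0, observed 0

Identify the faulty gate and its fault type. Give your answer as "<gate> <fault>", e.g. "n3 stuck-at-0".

n2 stuck-at-1

Fault-free values for test 1 (A=0, B=0, C=1, D=0): n1=1, n2=0, n3=1, n4=1, n5=1, n6=0, n7=0, giving Y=0. Observed 1.
Test 1: faults giving observed 1 are {n2 stuck-at-1, n4 stuck-at-0, n5 stuck-at-0, n6 stuck-at-1, n7 stuck-at-1}.
Test 2 (A=0, B=1, C=0, D=0): fault-free n1=0, n2=1, n3=0, n4=1, n5=1, n6=0, n7=0 → 0; observed 0. Eliminates n4 stuck-at-0, n5 stuck-at-0, n6 stuck-at-1, n7 stuck-at-1.
Only n2 stuck-at-1 is consistent with every test.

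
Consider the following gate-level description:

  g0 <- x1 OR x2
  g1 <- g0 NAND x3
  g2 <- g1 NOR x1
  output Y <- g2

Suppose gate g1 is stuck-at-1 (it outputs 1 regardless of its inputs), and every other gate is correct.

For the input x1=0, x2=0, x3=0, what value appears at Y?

Propagate with g1 forced: g0=0, g1=1 [stuck-at-1], g2=0.
So Y = 0. (Same as the fault-free value — the fault is masked on this input.)

0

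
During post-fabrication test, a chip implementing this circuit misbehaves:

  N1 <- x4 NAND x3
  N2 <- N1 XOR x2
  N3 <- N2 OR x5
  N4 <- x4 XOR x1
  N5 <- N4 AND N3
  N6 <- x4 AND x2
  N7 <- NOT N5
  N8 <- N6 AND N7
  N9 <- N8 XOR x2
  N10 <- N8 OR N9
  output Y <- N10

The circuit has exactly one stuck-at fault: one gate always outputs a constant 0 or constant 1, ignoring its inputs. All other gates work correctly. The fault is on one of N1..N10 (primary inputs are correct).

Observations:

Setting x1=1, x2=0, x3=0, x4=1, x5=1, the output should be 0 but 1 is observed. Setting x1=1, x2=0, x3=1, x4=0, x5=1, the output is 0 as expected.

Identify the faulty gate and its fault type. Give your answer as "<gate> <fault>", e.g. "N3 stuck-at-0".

Fault-free values for test 1 (x1=1, x2=0, x3=0, x4=1, x5=1): N1=1, N2=1, N3=1, N4=0, N5=0, N6=0, N7=1, N8=0, N9=0, N10=0, giving Y=0. Observed 1.
Test 1: faults giving observed 1 are {N6 stuck-at-1, N8 stuck-at-1, N9 stuck-at-1, N10 stuck-at-1}.
Test 2 (x1=1, x2=0, x3=1, x4=0, x5=1): fault-free N1=1, N2=1, N3=1, N4=1, N5=1, N6=0, N7=0, N8=0, N9=0, N10=0 → 0; observed 0. Eliminates N8 stuck-at-1, N9 stuck-at-1, N10 stuck-at-1.
Only N6 stuck-at-1 is consistent with every test.

N6 stuck-at-1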